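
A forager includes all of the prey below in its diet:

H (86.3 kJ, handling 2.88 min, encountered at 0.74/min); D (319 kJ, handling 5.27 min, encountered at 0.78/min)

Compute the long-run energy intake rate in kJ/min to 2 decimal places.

43.18 kJ/min

R = (0.74×86.3 + 0.78×319) / (1 + 0.74×2.88 + 0.78×5.27) = 312.7/7.242 = 43.18 kJ/min.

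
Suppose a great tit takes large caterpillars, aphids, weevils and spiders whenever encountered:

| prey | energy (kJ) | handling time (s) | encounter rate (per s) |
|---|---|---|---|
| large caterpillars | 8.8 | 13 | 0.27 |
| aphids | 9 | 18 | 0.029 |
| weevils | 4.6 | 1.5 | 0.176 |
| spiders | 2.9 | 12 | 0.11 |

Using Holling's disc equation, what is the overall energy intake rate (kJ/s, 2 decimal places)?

Energy encountered per unit search time: 0.27×8.8 + 0.029×9 + 0.176×4.6 + 0.11×2.9 = 3.766 kJ/s.
Handling time per unit search time: 0.27×13 + 0.029×18 + 0.176×1.5 + 0.11×12 = 5.616.
Rate = 3.766/(1 + 5.616) = 0.5692 kJ/s.

0.57 kJ/s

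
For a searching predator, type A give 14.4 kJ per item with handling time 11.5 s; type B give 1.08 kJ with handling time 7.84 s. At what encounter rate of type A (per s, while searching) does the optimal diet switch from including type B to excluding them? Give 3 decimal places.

0.011 per s

Drop type B once their profitability E₂/h₂ falls below the rate achievable on type A alone: E₂/h₂ = λE₁/(1 + λh₁).
Solve for λ: λE₁h₂ = E₂(1 + λh₁) → λ(E₁h₂ − E₂h₁) = E₂ → λ = E₂/(E₁h₂ − E₂h₁).
λ = 1.08/(14.4×7.84 − 1.08×11.5) = 1.08/100.5 = 0.01075 per s.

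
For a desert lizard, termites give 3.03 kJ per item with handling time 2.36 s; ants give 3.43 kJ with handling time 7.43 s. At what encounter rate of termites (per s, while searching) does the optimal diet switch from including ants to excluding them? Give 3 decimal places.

0.238 per s

The zero-one rule: include ants iff E₂/h₂ > λE₁/(1+λh₁). Equality gives the switch point.
λE₁h₂ = E₂ + λE₂h₁ ⇒ λ = E₂/(E₁h₂ − E₂h₁) = 3.43/(22.51 − 8.095) = 0.2379 per s.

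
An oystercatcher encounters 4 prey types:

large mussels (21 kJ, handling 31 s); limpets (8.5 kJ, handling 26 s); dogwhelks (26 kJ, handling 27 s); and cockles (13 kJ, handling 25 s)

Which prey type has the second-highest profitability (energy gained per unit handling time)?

large mussels

Profitability E/h (kJ/s): large mussels = 21/31 = 0.677, limpets = 8.5/26 = 0.327, dogwhelks = 26/27 = 0.963, cockles = 13/25 = 0.52.
Ranked: dogwhelks > large mussels > cockles > limpets.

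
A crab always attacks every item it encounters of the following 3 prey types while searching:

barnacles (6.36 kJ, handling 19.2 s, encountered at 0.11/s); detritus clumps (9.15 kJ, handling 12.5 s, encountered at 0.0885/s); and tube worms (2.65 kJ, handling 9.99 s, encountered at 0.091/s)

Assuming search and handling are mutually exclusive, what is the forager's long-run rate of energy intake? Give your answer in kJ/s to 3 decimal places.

0.341 kJ/s

Energy encountered per unit search time: 0.11×6.36 + 0.0885×9.15 + 0.091×2.65 = 1.751 kJ/s.
Handling time per unit search time: 0.11×19.2 + 0.0885×12.5 + 0.091×9.99 = 4.127.
Rate = 1.751/(1 + 4.127) = 0.3414 kJ/s.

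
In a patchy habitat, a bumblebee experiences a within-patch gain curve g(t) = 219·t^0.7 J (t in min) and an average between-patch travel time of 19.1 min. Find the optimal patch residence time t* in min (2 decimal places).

44.57 min

Maximise g(t)/(T+t): set derivative to zero → g'(t)(T+t) = g(t).
g'(t) = 0.7·219·t^-0.3. Setting 0.7·219·t^-0.3 = 219·t^0.7/(19.1+t) gives 0.7(19.1+t) = t, so 0.30·t = 0.7×19.1.
t* = 0.7×19.1/0.30 = 44.57 min.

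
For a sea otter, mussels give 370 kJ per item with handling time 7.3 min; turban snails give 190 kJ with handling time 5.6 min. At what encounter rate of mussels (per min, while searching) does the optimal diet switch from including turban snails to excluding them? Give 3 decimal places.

The zero-one rule: include turban snails iff E₂/h₂ > λE₁/(1+λh₁). Equality gives the switch point.
λE₁h₂ = E₂ + λE₂h₁ ⇒ λ = E₂/(E₁h₂ − E₂h₁) = 190/(2072 − 1387) = 0.2774 per min.

0.277 per min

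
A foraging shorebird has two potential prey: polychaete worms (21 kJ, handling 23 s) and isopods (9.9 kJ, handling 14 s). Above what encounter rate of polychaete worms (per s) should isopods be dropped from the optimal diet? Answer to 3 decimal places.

The zero-one rule: include isopods iff E₂/h₂ > λE₁/(1+λh₁). Equality gives the switch point.
λE₁h₂ = E₂ + λE₂h₁ ⇒ λ = E₂/(E₁h₂ − E₂h₁) = 9.9/(294 − 227.7) = 0.1493 per s.

0.149 per s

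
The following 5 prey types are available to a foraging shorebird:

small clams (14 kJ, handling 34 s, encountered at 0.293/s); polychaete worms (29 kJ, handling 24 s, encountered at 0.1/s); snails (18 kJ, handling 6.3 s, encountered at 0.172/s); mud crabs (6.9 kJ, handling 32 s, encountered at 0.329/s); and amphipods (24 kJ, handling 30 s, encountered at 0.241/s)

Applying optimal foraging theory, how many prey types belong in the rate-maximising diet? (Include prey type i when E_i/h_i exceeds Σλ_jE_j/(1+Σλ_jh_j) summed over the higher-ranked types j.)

Profitabilities (E/h, kJ/s): snails 2.86, polychaete worms 1.21, amphipods 0.8, small clams 0.412, mud crabs 0.216. Add prey in this order while the next type's profitability exceeds the intake rate on those already taken.
Rate on top 1: 1.486. polychaete worms: 1.21 < 1.486 → exclude; stop.
Optimal diet: snails — 1 of 5 types.

1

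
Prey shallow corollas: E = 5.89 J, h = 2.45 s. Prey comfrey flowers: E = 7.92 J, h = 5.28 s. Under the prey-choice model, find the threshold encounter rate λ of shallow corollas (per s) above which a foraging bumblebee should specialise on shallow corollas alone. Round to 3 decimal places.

0.677 per s

The zero-one rule: include comfrey flowers iff E₂/h₂ > λE₁/(1+λh₁). Equality gives the switch point.
λE₁h₂ = E₂ + λE₂h₁ ⇒ λ = E₂/(E₁h₂ − E₂h₁) = 7.92/(31.1 − 19.4) = 0.6772 per s.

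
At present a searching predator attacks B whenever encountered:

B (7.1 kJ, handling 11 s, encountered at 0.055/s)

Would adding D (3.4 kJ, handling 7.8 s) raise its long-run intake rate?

Intake rate on the current diet: R = (0.055×7.1) / (1 + 0.055×11) = 0.3905/1.605 = 0.2433 kJ/s.
D: E/h = 3.4/7.8 = 0.4359 kJ/s.
0.4359 > 0.2433, so adding D raises the average — include it.

Yes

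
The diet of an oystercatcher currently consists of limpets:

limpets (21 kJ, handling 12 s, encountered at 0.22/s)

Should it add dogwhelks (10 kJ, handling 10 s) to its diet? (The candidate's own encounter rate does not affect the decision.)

No

Current rate: (0.22×21)/(1 + 0.22×12) = 1.269 kJ/s.
Profitability of dogwhelks: 10/10 = 1 kJ/s.
Since 1 < R, time spent handling dogwhelks is better spent searching.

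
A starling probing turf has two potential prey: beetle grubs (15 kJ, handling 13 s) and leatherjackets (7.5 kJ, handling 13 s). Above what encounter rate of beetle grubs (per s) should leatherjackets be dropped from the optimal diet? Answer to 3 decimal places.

The zero-one rule: include leatherjackets iff E₂/h₂ > λE₁/(1+λh₁). Equality gives the switch point.
λE₁h₂ = E₂ + λE₂h₁ ⇒ λ = E₂/(E₁h₂ − E₂h₁) = 7.5/(195 − 97.5) = 0.07692 per s.

0.077 per s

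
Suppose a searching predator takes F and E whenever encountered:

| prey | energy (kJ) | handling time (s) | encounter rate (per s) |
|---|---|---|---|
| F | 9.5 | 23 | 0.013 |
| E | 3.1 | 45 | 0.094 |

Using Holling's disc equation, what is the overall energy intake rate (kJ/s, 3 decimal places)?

0.075 kJ/s

R = Σλ_iE_i / (1 + Σλ_ih_i)
Numerator: 0.013×9.5 + 0.094×3.1 = 0.4149
Denominator: 1 + 0.013×23 + 0.094×45 = 5.529
R = 0.4149/5.529 = 0.07504 kJ/s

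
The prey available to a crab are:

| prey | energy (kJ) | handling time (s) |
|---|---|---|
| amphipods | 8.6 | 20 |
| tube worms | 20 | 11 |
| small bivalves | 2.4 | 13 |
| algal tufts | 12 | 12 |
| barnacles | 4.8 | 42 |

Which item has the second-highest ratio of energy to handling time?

algal tufts

Profitability E/h (kJ/s): amphipods = 8.6/20 = 0.43, tube worms = 20/11 = 1.82, small bivalves = 2.4/13 = 0.185, algal tufts = 12/12 = 1, barnacles = 4.8/42 = 0.114.
Ranked: tube worms > algal tufts > amphipods > small bivalves > barnacles.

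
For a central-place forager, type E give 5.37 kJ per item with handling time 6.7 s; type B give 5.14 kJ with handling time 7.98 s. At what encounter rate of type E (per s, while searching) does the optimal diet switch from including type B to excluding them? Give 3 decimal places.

0.611 per s

The zero-one rule: include type B iff E₂/h₂ > λE₁/(1+λh₁). Equality gives the switch point.
λE₁h₂ = E₂ + λE₂h₁ ⇒ λ = E₂/(E₁h₂ − E₂h₁) = 5.14/(42.85 − 34.44) = 0.6108 per s.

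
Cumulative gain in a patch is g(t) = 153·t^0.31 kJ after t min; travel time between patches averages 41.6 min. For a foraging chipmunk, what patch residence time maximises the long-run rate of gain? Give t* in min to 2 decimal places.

18.69 min

By the marginal value theorem, leave when the instantaneous gain rate g'(t) equals the habitat-wide average g(t)/(T + t).
g'(t) = 0.31·153·t^-0.69. Setting 0.31·153·t^-0.69 = 153·t^0.31/(41.6+t) gives 0.31(41.6+t) = t, so 0.69·t = 0.31×41.6.
t* = 0.31×41.6/0.69 = 18.69 min.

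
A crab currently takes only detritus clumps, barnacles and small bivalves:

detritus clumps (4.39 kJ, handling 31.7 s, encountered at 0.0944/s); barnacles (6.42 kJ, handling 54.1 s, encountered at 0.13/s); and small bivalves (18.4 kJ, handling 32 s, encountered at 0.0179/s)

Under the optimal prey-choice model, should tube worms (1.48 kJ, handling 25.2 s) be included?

Intake rate on the current diet: R = (0.0944×4.39 + 0.13×6.42 + 0.0179×18.4) / (1 + 0.0944×31.7 + 0.13×54.1 + 0.0179×32) = 1.578/11.6 = 0.1361 kJ/s.
Profitability of tube worms: 1.48/25.2 = 0.05873 kJ/s.
Since 0.05873 < R, time spent handling tube worms is better spent searching.

No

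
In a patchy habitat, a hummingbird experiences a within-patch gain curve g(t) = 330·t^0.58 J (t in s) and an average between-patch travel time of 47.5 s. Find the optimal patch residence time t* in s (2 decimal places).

Optimal t* satisfies g'(t*) = g(t*)/(T + t*).
g'(t) = 0.58·330·t^-0.42. Setting 0.58·330·t^-0.42 = 330·t^0.58/(47.5+t) gives 0.58(47.5+t) = t, so 0.42·t = 0.58×47.5.
t* = 0.58×47.5/0.42 = 65.6 s.

65.60 s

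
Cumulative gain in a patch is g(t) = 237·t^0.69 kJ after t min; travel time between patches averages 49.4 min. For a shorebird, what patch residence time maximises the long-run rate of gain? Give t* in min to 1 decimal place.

Optimal t* satisfies g'(t*) = g(t*)/(T + t*).
g'(t) = 0.69·237·t^-0.31. Setting 0.69·237·t^-0.31 = 237·t^0.69/(49.4+t) gives 0.69(49.4+t) = t, so 0.31·t = 0.69×49.4.
t* = 0.69×49.4/0.31 = 110 min.

110.0 min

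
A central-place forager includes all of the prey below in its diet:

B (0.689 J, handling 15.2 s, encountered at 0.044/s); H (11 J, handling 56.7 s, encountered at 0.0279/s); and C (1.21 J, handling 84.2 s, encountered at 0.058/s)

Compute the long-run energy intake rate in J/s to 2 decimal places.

0.05 J/s

R = Σλ_iE_i / (1 + Σλ_ih_i)
Numerator: 0.044×0.689 + 0.0279×11 + 0.058×1.21 = 0.4074
Denominator: 1 + 0.044×15.2 + 0.0279×56.7 + 0.058×84.2 = 8.134
R = 0.4074/8.134 = 0.05008 J/s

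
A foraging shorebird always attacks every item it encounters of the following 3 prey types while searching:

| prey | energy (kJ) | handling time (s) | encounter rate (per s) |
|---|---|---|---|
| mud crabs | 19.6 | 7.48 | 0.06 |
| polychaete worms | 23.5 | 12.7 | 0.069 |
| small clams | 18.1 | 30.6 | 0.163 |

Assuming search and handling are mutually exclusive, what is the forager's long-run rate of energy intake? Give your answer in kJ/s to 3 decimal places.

R = (0.06×19.6 + 0.069×23.5 + 0.163×18.1) / (1 + 0.06×7.48 + 0.069×12.7 + 0.163×30.6) = 5.748/7.313 = 0.786 kJ/s.

0.786 kJ/s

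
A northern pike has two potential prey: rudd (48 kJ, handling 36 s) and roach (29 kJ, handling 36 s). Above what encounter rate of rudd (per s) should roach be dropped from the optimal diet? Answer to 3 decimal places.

0.042 per s

The zero-one rule: include roach iff E₂/h₂ > λE₁/(1+λh₁). Equality gives the switch point.
λE₁h₂ = E₂ + λE₂h₁ ⇒ λ = E₂/(E₁h₂ − E₂h₁) = 29/(1728 − 1044) = 0.0424 per s.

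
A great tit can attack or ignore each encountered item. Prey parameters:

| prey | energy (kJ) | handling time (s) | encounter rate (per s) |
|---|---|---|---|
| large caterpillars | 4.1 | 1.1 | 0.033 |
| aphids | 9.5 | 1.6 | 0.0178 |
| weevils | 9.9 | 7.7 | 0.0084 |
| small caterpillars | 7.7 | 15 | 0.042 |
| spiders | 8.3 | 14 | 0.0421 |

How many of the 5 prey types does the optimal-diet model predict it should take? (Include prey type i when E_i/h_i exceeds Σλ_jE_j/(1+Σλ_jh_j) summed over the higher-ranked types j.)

Rank by E/h (kJ/s): aphids 5.94, large caterpillars 3.73, weevils 1.29, spiders 0.593, small caterpillars 0.513. Include each in turn until the next type's E/h falls below the running intake rate.
Rate on top 1: 0.1644. large caterpillars: 3.73 > 0.1644 → include.
Rate on top 2: 0.2859. weevils: 1.29 > 0.2859 → include.
Rate on top 3: 0.3431. spiders: 0.593 > 0.3431 → include.
Rate on top 4: 0.4288. small caterpillars: 0.513 > 0.4288 → include.
Optimal diet: aphids, large caterpillars, weevils, spiders, small caterpillars — 5 of 5 types.

5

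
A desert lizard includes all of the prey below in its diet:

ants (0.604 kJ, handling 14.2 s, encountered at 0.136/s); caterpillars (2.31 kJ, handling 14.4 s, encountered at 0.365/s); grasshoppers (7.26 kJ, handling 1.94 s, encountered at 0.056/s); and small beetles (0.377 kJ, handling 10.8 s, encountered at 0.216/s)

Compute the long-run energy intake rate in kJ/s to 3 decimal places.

R = Σλ_iE_i / (1 + Σλ_ih_i)
Numerator: 0.136×0.604 + 0.365×2.31 + 0.056×7.26 + 0.216×0.377 = 1.413
Denominator: 1 + 0.136×14.2 + 0.365×14.4 + 0.056×1.94 + 0.216×10.8 = 10.63
R = 1.413/10.63 = 0.133 kJ/s

0.133 kJ/s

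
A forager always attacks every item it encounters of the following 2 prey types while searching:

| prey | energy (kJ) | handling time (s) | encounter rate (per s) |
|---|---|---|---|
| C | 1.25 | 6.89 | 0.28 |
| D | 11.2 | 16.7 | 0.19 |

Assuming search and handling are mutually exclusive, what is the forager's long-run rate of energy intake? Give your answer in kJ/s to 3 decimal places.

Energy encountered per unit search time: 0.28×1.25 + 0.19×11.2 = 2.478 kJ/s.
Handling time per unit search time: 0.28×6.89 + 0.19×16.7 = 5.102.
Rate = 2.478/(1 + 5.102) = 0.4061 kJ/s.

0.406 kJ/s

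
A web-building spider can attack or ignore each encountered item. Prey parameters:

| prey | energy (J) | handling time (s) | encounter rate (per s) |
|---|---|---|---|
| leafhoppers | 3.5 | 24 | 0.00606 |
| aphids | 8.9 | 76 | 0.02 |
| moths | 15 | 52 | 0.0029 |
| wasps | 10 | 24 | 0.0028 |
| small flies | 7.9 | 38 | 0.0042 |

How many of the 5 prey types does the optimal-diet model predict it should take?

5

Rank by E/h (J/s): wasps 0.417, moths 0.288, small flies 0.208, leafhoppers 0.146, aphids 0.117. Include each in turn until the next type's E/h falls below the running intake rate.
Rate on top 1: 0.02624. moths: 0.288 > 0.02624 → include.
Rate on top 2: 0.0587. small flies: 0.208 > 0.0587 → include.
Rate on top 3: 0.07599. leafhoppers: 0.146 > 0.07599 → include.
Rate on top 4: 0.08266. aphids: 0.117 > 0.08266 → include.
Optimal diet: wasps, moths, small flies, leafhoppers, aphids — 5 of 5 types.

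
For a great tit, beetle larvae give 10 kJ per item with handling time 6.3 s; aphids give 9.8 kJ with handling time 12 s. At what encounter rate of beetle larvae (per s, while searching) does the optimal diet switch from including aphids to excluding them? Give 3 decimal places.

The zero-one rule: include aphids iff E₂/h₂ > λE₁/(1+λh₁). Equality gives the switch point.
λE₁h₂ = E₂ + λE₂h₁ ⇒ λ = E₂/(E₁h₂ − E₂h₁) = 9.8/(120 − 61.74) = 0.1682 per s.

0.168 per s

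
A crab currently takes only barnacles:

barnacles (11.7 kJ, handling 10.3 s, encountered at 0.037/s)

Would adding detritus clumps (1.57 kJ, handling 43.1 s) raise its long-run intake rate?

No

On barnacles alone, R = ΣλE/(1+Σλh) = 0.4329/1.381 = 0.3134 kJ/s.
Profitability of detritus clumps: 1.57/43.1 = 0.03643 kJ/s.
Since 0.03643 < R, time spent handling detritus clumps is better spent searching.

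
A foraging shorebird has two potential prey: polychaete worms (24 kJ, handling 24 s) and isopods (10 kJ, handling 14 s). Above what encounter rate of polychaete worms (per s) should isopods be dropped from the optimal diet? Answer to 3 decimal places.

0.104 per s

The zero-one rule: include isopods iff E₂/h₂ > λE₁/(1+λh₁). Equality gives the switch point.
λE₁h₂ = E₂ + λE₂h₁ ⇒ λ = E₂/(E₁h₂ − E₂h₁) = 10/(336 − 240) = 0.1042 per s.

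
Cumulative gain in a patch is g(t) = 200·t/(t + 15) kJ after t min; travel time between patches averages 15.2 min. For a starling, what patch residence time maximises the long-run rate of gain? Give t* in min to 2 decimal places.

By the marginal value theorem, leave when the instantaneous gain rate g'(t) equals the habitat-wide average g(t)/(T + t).
g'(t) = 200·15/(t + 15)². Setting 200·15/(t+15)² = 200t/[(t+15)(15.2+t)] gives 15(15.2+t) = t(t+15), so t² = 15×15.2 = 228.
t* = √228 = 15.1 min.

15.10 min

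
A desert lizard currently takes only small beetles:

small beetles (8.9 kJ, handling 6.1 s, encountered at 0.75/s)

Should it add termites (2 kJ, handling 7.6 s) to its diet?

No

On small beetles alone, R = ΣλE/(1+Σλh) = 6.675/5.575 = 1.197 kJ/s.
termites: E/h = 2/7.6 = 0.2632 kJ/s.
0.2632 < 1.197, so adding termites would lower the average — exclude it.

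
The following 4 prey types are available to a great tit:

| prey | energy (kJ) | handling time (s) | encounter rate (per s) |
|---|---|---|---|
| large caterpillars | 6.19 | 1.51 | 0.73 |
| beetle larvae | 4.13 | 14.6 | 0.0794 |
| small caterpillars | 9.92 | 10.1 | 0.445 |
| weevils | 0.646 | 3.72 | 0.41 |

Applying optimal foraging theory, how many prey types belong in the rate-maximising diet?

1

E/h in descending order: large caterpillars 4.1, small caterpillars 0.982, beetle larvae 0.283, weevils 0.174 kJ/s. The optimal diet is the largest prefix of this list for which every included type satisfies E_i/h_i > R on the types above it.
Rate on top 1: 2.149. small caterpillars: 0.982 < 2.149 → exclude; stop.
Optimal diet: large caterpillars — 1 of 4 types.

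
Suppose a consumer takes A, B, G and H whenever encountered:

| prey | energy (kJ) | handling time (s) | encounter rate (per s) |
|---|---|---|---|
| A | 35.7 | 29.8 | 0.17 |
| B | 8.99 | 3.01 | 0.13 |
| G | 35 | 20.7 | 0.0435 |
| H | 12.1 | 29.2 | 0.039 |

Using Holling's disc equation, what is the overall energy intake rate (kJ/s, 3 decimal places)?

1.087 kJ/s

R = Σλ_iE_i / (1 + Σλ_ih_i)
Numerator: 0.17×35.7 + 0.13×8.99 + 0.0435×35 + 0.039×12.1 = 9.232
Denominator: 1 + 0.17×29.8 + 0.13×3.01 + 0.0435×20.7 + 0.039×29.2 = 8.497
R = 9.232/8.497 = 1.087 kJ/s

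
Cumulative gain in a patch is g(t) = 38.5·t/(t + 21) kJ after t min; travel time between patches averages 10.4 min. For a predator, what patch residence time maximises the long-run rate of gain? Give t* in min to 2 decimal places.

Maximise g(t)/(T+t): set derivative to zero → g'(t)(T+t) = g(t).
g'(t) = 38.5·21/(t + 21)². Setting 38.5·21/(t+21)² = 38.5t/[(t+21)(10.4+t)] gives 21(10.4+t) = t(t+21), so t² = 21×10.4 = 218.4.
t* = √218.4 = 14.78 min.

14.78 min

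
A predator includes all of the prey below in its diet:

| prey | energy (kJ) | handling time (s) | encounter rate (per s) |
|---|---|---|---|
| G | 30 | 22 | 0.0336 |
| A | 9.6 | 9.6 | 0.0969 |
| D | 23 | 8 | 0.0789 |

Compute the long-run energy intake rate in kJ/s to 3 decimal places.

1.137 kJ/s

R = Σλ_iE_i / (1 + Σλ_ih_i)
Numerator: 0.0336×30 + 0.0969×9.6 + 0.0789×23 = 3.753
Denominator: 1 + 0.0336×22 + 0.0969×9.6 + 0.0789×8 = 3.301
R = 3.753/3.301 = 1.137 kJ/s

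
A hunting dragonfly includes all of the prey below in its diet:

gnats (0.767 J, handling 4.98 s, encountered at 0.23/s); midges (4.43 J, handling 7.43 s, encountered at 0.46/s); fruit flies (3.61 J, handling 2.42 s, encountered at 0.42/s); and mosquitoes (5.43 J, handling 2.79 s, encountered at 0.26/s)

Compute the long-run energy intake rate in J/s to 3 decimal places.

0.704 J/s

R = Σλ_iE_i / (1 + Σλ_ih_i)
Numerator: 0.23×0.767 + 0.46×4.43 + 0.42×3.61 + 0.26×5.43 = 5.142
Denominator: 1 + 0.23×4.98 + 0.46×7.43 + 0.42×2.42 + 0.26×2.79 = 7.305
R = 5.142/7.305 = 0.7039 J/s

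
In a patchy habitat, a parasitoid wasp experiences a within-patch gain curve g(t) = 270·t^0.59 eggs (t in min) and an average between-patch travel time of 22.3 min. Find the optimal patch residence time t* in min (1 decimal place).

32.1 min

Maximise g(t)/(T+t): set derivative to zero → g'(t)(T+t) = g(t).
g'(t) = 0.59·270·t^-0.41. Setting 0.59·270·t^-0.41 = 270·t^0.59/(22.3+t) gives 0.59(22.3+t) = t, so 0.41·t = 0.59×22.3.
t* = 0.59×22.3/0.41 = 32.09 min.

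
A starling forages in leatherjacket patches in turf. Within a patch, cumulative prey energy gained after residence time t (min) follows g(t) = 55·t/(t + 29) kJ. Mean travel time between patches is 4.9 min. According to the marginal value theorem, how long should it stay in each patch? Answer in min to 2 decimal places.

11.92 min

Maximise g(t)/(T+t): set derivative to zero → g'(t)(T+t) = g(t).
g'(t) = 55·29/(t + 29)². Setting 55·29/(t+29)² = 55t/[(t+29)(4.9+t)] gives 29(4.9+t) = t(t+29), so t² = 29×4.9 = 142.1.
t* = √142.1 = 11.92 min.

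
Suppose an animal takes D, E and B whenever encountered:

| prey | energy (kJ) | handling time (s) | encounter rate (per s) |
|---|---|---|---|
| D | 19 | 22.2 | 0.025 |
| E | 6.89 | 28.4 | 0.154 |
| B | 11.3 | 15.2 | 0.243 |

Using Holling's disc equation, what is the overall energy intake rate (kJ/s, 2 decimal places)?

0.45 kJ/s

Energy encountered per unit search time: 0.025×19 + 0.154×6.89 + 0.243×11.3 = 4.282 kJ/s.
Handling time per unit search time: 0.025×22.2 + 0.154×28.4 + 0.243×15.2 = 8.622.
Rate = 4.282/(1 + 8.622) = 0.445 kJ/s.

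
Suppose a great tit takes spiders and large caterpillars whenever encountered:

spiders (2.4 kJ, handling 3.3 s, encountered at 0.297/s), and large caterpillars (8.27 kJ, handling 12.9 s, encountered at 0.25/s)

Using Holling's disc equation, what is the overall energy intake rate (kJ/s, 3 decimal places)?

0.534 kJ/s

R = (0.297×2.4 + 0.25×8.27) / (1 + 0.297×3.3 + 0.25×12.9) = 2.78/5.205 = 0.5341 kJ/s.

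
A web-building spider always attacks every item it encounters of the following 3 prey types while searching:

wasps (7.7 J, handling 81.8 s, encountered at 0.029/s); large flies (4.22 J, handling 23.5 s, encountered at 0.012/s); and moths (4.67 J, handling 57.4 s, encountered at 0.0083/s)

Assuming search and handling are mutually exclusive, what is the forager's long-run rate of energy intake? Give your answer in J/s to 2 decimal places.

0.08 J/s

R = (0.029×7.7 + 0.012×4.22 + 0.0083×4.67) / (1 + 0.029×81.8 + 0.012×23.5 + 0.0083×57.4) = 0.3127/4.131 = 0.0757 J/s.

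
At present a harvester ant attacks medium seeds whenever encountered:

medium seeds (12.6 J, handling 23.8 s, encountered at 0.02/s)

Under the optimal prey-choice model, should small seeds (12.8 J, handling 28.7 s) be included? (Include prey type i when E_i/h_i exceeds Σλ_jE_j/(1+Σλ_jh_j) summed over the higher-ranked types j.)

Yes

On medium seeds alone, R = ΣλE/(1+Σλh) = 0.252/1.476 = 0.1707 J/s.
Profitability of small seeds: 12.8/28.7 = 0.446 J/s.
0.446 > 0.1707, so adding small seeds raises the average — include it.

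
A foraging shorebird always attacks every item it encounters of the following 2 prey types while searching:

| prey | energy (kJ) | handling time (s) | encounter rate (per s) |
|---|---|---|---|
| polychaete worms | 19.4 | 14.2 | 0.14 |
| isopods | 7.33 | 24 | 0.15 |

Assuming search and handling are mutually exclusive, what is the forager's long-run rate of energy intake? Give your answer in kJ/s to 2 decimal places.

0.58 kJ/s

R = Σλ_iE_i / (1 + Σλ_ih_i)
Numerator: 0.14×19.4 + 0.15×7.33 = 3.816
Denominator: 1 + 0.14×14.2 + 0.15×24 = 6.588
R = 3.816/6.588 = 0.5792 kJ/s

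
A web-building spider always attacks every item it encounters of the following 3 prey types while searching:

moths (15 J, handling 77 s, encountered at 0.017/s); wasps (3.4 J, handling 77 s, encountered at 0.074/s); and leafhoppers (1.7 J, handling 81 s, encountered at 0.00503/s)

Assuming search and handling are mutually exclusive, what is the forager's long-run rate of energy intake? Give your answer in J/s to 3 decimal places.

R = Σλ_iE_i / (1 + Σλ_ih_i)
Numerator: 0.017×15 + 0.074×3.4 + 0.00503×1.7 = 0.5152
Denominator: 1 + 0.017×77 + 0.074×77 + 0.00503×81 = 8.414
R = 0.5152/8.414 = 0.06122 J/s

0.061 J/s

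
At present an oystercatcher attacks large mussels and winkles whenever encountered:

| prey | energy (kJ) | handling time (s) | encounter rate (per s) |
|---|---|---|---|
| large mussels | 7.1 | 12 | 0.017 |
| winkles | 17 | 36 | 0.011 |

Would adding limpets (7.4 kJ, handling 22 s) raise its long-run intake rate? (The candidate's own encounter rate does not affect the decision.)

Yes

Intake rate on the current diet: R = (0.017×7.1 + 0.011×17) / (1 + 0.017×12 + 0.011×36) = 0.3077/1.6 = 0.1923 kJ/s.
limpets: E/h = 7.4/22 = 0.3364 kJ/s.
Since 0.3364 > R, including limpets increases the long-run rate.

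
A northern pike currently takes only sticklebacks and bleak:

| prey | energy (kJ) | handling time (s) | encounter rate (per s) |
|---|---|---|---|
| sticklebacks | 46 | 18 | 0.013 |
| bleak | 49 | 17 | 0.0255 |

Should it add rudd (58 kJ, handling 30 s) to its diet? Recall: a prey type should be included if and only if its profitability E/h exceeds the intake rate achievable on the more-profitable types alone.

Intake rate on the current diet: R = (0.013×46 + 0.0255×49) / (1 + 0.013×18 + 0.0255×17) = 1.847/1.667 = 1.108 kJ/s.
Profitability of rudd: 58/30 = 1.933 kJ/s.
1.933 > 1.108, so adding rudd raises the average — include it.

Yes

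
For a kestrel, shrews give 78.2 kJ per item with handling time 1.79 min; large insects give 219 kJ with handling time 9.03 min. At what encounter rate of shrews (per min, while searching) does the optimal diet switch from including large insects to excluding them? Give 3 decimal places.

0.697 per min

At the threshold, the rate on shrews alone equals the profitability of large insects: λ·78.2/(1 + λ·1.79) = 219/9.03 = 24.25.
Rearranging, λ(78.2 − 24.25×1.79) = 24.25, so λ = 24.25/34.79 = 0.6972 per min.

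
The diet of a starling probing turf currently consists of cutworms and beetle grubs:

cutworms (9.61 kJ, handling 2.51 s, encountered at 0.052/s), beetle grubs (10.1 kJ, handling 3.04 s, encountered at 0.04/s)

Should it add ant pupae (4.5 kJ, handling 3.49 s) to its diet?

Intake rate on the current diet: R = (0.052×9.61 + 0.04×10.1) / (1 + 0.052×2.51 + 0.04×3.04) = 0.9037/1.252 = 0.7218 kJ/s.
ant pupae: E/h = 4.5/3.49 = 1.289 kJ/s.
1.289 > 0.7218, so adding ant pupae raises the average — include it.

Yes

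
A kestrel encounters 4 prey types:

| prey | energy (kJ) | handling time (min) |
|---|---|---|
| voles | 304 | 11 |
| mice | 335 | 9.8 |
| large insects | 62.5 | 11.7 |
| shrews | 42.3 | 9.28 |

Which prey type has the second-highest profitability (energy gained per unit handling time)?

voles

Profitability E/h (kJ/min): voles = 304/11 = 27.6, mice = 335/9.8 = 34.2, large insects = 62.5/11.7 = 5.34, shrews = 42.3/9.28 = 4.56.
Ranked: mice > voles > large insects > shrews.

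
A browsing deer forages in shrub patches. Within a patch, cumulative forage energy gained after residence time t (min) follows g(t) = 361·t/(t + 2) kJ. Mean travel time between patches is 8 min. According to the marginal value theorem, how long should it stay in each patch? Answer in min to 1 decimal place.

4.0 min

Maximise g(t)/(T+t): set derivative to zero → g'(t)(T+t) = g(t).
g'(t) = 361·2/(t + 2)². Setting 361·2/(t+2)² = 361t/[(t+2)(8+t)] gives 2(8+t) = t(t+2), so t² = 2×8 = 16.
t* = √16 = 4 min.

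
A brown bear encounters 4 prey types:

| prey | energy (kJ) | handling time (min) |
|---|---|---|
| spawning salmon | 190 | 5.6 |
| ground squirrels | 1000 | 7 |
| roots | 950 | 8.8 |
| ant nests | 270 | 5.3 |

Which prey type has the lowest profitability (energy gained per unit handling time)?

In descending order of E/h:
ground squirrels: 1000/7 = 143 kJ/min
roots: 950/8.8 = 108 kJ/min
ant nests: 270/5.3 = 50.9 kJ/min
spawning salmon: 190/5.6 = 33.9 kJ/min

spawning salmon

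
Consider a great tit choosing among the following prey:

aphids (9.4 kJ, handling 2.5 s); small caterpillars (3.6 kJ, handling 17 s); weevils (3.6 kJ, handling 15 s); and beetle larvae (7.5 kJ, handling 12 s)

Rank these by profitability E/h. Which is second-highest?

beetle larvae

In descending order of E/h:
aphids: 9.4/2.5 = 3.76 kJ/s
beetle larvae: 7.5/12 = 0.625 kJ/s
weevils: 3.6/15 = 0.24 kJ/s
small caterpillars: 3.6/17 = 0.212 kJ/s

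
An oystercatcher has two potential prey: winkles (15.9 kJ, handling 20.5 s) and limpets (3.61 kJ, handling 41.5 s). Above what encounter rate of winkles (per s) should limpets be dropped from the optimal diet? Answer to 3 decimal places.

0.006 per s

Drop limpets once their profitability E₂/h₂ falls below the rate achievable on winkles alone: E₂/h₂ = λE₁/(1 + λh₁).
Solve for λ: λE₁h₂ = E₂(1 + λh₁) → λ(E₁h₂ − E₂h₁) = E₂ → λ = E₂/(E₁h₂ − E₂h₁).
λ = 3.61/(15.9×41.5 − 3.61×20.5) = 3.61/585.8 = 0.006162 per s.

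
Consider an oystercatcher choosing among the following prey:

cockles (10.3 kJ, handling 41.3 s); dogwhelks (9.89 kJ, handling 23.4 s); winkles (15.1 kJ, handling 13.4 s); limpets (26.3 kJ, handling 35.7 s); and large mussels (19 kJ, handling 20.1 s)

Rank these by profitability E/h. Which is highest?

winkles

Profitability E/h (kJ/s): cockles = 10.3/41.3 = 0.249, dogwhelks = 9.89/23.4 = 0.423, winkles = 15.1/13.4 = 1.13, limpets = 26.3/35.7 = 0.737, large mussels = 19/20.1 = 0.945.
Ranked: winkles > large mussels > limpets > dogwhelks > cockles.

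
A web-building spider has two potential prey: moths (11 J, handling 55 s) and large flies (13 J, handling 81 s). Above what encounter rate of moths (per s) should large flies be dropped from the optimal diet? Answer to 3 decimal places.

At the threshold, the rate on moths alone equals the profitability of large flies: λ·11/(1 + λ·55) = 13/81 = 0.1605.
Rearranging, λ(11 − 0.1605×55) = 0.1605, so λ = 0.1605/2.173 = 0.07386 per s.

0.074 per s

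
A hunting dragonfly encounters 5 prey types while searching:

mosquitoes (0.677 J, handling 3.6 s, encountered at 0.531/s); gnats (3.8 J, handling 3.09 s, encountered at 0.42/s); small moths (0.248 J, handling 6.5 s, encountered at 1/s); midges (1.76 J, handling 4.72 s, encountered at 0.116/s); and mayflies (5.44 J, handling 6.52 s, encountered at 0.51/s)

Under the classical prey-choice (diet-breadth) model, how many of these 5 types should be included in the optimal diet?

Profitabilities (E/h, J/s): gnats 1.23, mayflies 0.834, midges 0.373, mosquitoes 0.188, small moths 0.0382. Add prey in this order while the next type's profitability exceeds the intake rate on those already taken.
Rate on top 1: 0.6946. mayflies: 0.834 > 0.6946 → include.
Rate on top 2: 0.7772. midges: 0.373 < 0.7772 → exclude; stop.
Optimal diet: gnats, mayflies — 2 of 5 types.

2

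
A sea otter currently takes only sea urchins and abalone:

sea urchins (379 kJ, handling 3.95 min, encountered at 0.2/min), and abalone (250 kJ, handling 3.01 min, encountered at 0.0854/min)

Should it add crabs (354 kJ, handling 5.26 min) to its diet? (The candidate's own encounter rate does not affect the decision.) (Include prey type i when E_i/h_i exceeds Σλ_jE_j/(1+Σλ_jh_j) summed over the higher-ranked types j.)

On sea urchins and abalone alone, R = ΣλE/(1+Σλh) = 97.15/2.047 = 47.46 kJ/min.
Profitability of crabs: 354/5.26 = 67.3 kJ/min.
Since 67.3 > R, including crabs increases the long-run rate.

Yes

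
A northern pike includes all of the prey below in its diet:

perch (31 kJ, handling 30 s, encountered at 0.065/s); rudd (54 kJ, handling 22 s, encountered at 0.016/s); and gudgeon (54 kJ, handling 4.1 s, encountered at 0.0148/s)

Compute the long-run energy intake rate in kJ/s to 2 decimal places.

R = Σλ_iE_i / (1 + Σλ_ih_i)
Numerator: 0.065×31 + 0.016×54 + 0.0148×54 = 3.678
Denominator: 1 + 0.065×30 + 0.016×22 + 0.0148×4.1 = 3.363
R = 3.678/3.363 = 1.094 kJ/s

1.09 kJ/s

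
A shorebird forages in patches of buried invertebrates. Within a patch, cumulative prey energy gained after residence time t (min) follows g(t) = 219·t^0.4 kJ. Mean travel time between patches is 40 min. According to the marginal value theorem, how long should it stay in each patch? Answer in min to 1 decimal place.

By the marginal value theorem, leave when the instantaneous gain rate g'(t) equals the habitat-wide average g(t)/(T + t).
g'(t) = 0.4·219·t^-0.6. Setting 0.4·219·t^-0.6 = 219·t^0.4/(40+t) gives 0.4(40+t) = t, so 0.60·t = 0.4×40.
t* = 0.4×40/0.60 = 26.67 min.

26.7 min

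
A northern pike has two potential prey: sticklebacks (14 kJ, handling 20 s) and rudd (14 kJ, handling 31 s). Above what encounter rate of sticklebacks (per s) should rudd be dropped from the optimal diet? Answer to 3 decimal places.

At the threshold, the rate on sticklebacks alone equals the profitability of rudd: λ·14/(1 + λ·20) = 14/31 = 0.4516.
Rearranging, λ(14 − 0.4516×20) = 0.4516, so λ = 0.4516/4.968 = 0.09091 per s.

0.091 per s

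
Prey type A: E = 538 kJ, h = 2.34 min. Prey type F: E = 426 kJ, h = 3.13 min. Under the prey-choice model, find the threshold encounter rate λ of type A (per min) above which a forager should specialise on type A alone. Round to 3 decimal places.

The zero-one rule: include type F iff E₂/h₂ > λE₁/(1+λh₁). Equality gives the switch point.
λE₁h₂ = E₂ + λE₂h₁ ⇒ λ = E₂/(E₁h₂ − E₂h₁) = 426/(1684 − 996.8) = 0.62 per min.

0.620 per min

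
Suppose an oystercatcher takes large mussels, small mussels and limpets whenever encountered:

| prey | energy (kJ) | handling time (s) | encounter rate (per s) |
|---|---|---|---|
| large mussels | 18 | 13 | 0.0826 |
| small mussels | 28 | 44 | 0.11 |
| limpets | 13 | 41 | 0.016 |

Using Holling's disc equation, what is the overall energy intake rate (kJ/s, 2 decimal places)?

Energy encountered per unit search time: 0.0826×18 + 0.11×28 + 0.016×13 = 4.775 kJ/s.
Handling time per unit search time: 0.0826×13 + 0.11×44 + 0.016×41 = 6.57.
Rate = 4.775/(1 + 6.57) = 0.6308 kJ/s.

0.63 kJ/s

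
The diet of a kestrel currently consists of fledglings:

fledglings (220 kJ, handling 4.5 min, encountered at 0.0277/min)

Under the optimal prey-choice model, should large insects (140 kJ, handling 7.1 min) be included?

Yes

On fledglings alone, R = ΣλE/(1+Σλh) = 6.094/1.125 = 5.419 kJ/min.
large insects: E/h = 140/7.1 = 19.72 kJ/min.
Since 19.72 > R, including large insects increases the long-run rate.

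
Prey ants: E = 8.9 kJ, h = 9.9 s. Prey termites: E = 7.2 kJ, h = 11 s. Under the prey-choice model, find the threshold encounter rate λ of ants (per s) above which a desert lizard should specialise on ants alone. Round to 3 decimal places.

At the threshold, the rate on ants alone equals the profitability of termites: λ·8.9/(1 + λ·9.9) = 7.2/11 = 0.6545.
Rearranging, λ(8.9 − 0.6545×9.9) = 0.6545, so λ = 0.6545/2.42 = 0.2705 per s.

0.270 per s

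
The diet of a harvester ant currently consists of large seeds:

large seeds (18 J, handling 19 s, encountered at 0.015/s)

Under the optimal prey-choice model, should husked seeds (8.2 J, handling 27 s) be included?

Yes

Current rate: (0.015×18)/(1 + 0.015×19) = 0.2101 J/s.
husked seeds: E/h = 8.2/27 = 0.3037 J/s.
Since 0.3037 > R, including husked seeds increases the long-run rate.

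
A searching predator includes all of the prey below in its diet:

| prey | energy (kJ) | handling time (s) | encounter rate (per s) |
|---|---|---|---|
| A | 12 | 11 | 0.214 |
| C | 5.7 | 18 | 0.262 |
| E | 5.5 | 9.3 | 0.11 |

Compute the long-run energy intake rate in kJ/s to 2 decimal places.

0.51 kJ/s

Energy encountered per unit search time: 0.214×12 + 0.262×5.7 + 0.11×5.5 = 4.666 kJ/s.
Handling time per unit search time: 0.214×11 + 0.262×18 + 0.11×9.3 = 8.093.
Rate = 4.666/(1 + 8.093) = 0.5132 kJ/s.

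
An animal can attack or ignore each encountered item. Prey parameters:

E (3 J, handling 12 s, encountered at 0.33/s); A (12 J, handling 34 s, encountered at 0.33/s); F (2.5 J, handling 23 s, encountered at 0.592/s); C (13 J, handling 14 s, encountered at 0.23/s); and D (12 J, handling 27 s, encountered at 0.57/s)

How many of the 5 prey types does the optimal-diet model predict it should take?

1

E/h in descending order: C 0.929, D 0.444, A 0.353, E 0.25, F 0.109 J/s. The optimal diet is the largest prefix of this list for which every included type satisfies E_i/h_i > R on the types above it.
Rate on top 1: 0.7085. D: 0.444 < 0.7085 → exclude; stop.
Optimal diet: C — 1 of 5 types.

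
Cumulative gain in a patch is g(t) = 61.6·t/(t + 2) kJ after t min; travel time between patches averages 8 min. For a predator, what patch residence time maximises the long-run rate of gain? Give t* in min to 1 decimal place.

Optimal t* satisfies g'(t*) = g(t*)/(T + t*).
g'(t) = 61.6·2/(t + 2)². Setting 61.6·2/(t+2)² = 61.6t/[(t+2)(8+t)] gives 2(8+t) = t(t+2), so t² = 2×8 = 16.
t* = √16 = 4 min.

4.0 min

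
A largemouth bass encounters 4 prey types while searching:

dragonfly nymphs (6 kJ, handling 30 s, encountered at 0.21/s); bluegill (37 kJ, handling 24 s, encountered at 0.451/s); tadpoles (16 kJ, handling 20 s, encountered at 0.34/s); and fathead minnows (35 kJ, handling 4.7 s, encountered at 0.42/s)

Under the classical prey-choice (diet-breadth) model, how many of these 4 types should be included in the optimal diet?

E/h in descending order: fathead minnows 7.45, bluegill 1.54, tadpoles 0.8, dragonfly nymphs 0.2 kJ/s. The optimal diet is the largest prefix of this list for which every included type satisfies E_i/h_i > R on the types above it.
Rate on top 1: 4.943. bluegill: 1.54 < 4.943 → exclude; stop.
Optimal diet: fathead minnows — 1 of 4 types.

1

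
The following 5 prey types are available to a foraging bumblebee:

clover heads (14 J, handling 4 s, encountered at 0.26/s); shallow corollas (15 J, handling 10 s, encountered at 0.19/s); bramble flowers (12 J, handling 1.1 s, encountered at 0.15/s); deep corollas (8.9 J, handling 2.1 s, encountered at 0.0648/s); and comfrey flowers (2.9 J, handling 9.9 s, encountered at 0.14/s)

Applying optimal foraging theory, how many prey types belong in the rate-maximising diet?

3

Rank by E/h (J/s): bramble flowers 10.9, deep corollas 4.24, clover heads 3.5, shallow corollas 1.5, comfrey flowers 0.293. Include each in turn until the next type's E/h falls below the running intake rate.
Rate on top 1: 1.545. deep corollas: 4.24 > 1.545 → include.
Rate on top 2: 1.827. clover heads: 3.5 > 1.827 → include.
Rate on top 3: 2.57. shallow corollas: 1.5 < 2.57 → exclude; stop.
Optimal diet: bramble flowers, deep corollas, clover heads — 3 of 5 types.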